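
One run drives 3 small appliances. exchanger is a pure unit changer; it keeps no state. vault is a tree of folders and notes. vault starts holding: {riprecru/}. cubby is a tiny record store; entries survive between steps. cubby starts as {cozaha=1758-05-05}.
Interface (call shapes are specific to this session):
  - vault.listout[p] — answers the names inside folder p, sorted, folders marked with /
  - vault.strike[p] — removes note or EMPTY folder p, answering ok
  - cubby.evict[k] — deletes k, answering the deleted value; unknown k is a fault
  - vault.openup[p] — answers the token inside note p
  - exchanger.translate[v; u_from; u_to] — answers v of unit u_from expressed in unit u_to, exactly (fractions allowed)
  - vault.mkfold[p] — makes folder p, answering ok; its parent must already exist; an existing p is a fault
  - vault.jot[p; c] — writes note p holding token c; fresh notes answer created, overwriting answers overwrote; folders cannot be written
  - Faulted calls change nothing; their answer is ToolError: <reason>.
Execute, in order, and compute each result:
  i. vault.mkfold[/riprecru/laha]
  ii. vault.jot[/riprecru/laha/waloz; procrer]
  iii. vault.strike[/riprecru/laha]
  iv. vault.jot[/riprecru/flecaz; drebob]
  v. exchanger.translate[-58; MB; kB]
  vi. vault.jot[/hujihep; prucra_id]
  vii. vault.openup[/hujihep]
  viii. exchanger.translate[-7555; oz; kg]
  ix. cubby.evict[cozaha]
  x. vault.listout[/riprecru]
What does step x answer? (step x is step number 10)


Do: vault.mkfold[p→/riprecru/laha]
See: ok
Do: vault.jot[p→/riprecru/laha/waloz; c→procrer]
See: created
Do: vault.strike[p→/riprecru/laha]
See: ToolError: not empty
Do: vault.jot[p→/riprecru/flecaz; c→drebob]
See: created
Do: exchanger.translate[v→-58; u_from→MB; u_to→kB]
See: -58000
Do: vault.jot[p→/hujihep; c→prucra_id]
See: created
Do: vault.openup[p→/hujihep]
See: prucra_id
Do: exchanger.translate[v→-7555; u_from→oz; u_to→kg]
See: -68537807107/320000000
Do: cubby.evict[k→cozaha]
See: 1758-05-05
Do: vault.listout[p→/riprecru]
See: [flecaz, laha/]

Answer: [flecaz, laha/]


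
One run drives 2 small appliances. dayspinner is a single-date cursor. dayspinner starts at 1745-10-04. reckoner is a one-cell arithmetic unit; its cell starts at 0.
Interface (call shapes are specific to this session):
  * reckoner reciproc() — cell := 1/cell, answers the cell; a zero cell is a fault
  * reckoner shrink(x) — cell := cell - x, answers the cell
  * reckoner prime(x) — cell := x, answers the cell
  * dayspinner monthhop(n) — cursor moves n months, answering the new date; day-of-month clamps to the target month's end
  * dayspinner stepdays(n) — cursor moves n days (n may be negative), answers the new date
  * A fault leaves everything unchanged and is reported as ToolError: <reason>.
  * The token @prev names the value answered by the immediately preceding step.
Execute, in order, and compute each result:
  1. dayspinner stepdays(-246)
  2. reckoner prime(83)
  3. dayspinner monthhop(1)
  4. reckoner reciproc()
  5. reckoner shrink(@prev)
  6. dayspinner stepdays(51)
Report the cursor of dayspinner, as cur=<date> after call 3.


I try dayspinner stepdays passing n→-246, and get 1745-01-31.
Using reckoner prime passing x→83: 83.
Next I call dayspinner monthhop passing n→1, and see 1745-02-28.
I run reckoner reciproc: 1/83.
Now I run reckoner shrink passing x→@prev, → 0.
Now I run dayspinner stepdays passing n→51, — result: 1745-04-20.

Answer: cur=1745-02-28


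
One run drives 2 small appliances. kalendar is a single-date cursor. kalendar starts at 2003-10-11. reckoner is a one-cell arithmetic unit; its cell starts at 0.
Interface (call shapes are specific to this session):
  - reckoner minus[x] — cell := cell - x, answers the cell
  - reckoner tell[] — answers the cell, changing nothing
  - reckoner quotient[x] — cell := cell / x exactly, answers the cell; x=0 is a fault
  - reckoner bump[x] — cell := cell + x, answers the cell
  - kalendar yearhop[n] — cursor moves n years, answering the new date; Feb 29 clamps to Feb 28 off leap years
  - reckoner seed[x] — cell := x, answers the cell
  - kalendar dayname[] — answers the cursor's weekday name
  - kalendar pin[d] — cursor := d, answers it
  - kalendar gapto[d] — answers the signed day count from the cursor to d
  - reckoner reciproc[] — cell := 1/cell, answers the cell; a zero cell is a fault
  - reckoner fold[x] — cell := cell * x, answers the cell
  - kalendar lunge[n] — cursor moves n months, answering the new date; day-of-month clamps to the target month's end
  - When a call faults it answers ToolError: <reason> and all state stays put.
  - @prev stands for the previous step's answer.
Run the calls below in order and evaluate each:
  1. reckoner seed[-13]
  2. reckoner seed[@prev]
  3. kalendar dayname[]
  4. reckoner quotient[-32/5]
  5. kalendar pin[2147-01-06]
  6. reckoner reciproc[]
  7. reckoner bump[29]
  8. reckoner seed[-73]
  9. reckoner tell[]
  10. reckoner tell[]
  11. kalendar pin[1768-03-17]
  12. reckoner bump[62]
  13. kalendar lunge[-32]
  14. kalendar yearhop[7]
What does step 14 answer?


I run reckoner seed passing x: -13, giving -13.
I run reckoner seed passing x: @prev, — result: -13.
Next I call kalendar dayname, and get Saturday.
I try reckoner quotient passing x: -32/5, and observe 65/32.
I try kalendar pin passing d: 2147-01-06, → 2147-01-06.
I run reckoner reciproc, yielding 32/65.
I invoke reckoner bump passing x: 29, — result: 1917/65.
Calling reckoner seed passing x: -73, and get -73.
Then reckoner tell(), giving -73.
I use reckoner tell, and get -73.
Now I run kalendar pin passing d: 1768-03-17, giving 1768-03-17.
I use reckoner bump passing x: 62, — result: -11.
Using kalendar lunge passing n: -32, giving 1765-07-17.
Next I call kalendar yearhop passing n: 7, — result: 1772-07-17.

Answer: 1772-07-17


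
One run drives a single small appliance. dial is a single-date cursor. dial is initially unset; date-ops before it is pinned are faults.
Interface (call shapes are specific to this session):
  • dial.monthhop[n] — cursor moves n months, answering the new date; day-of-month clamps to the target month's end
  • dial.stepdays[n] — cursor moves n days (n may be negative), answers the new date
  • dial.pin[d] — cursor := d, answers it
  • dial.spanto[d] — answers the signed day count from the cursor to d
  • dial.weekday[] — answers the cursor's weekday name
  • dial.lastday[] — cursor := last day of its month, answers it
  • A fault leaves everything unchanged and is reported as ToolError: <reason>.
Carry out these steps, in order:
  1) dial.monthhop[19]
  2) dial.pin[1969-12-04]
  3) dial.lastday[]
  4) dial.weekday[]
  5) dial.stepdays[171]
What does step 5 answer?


==> monthhop(19)
<== ToolError: no date set
==> pin(1969-12-04)
<== 1969-12-04
==> lastday()
<== 1969-12-31
==> weekday()
<== Wednesday
==> stepdays(171)
<== 1970-06-20

Answer: 1970-06-20


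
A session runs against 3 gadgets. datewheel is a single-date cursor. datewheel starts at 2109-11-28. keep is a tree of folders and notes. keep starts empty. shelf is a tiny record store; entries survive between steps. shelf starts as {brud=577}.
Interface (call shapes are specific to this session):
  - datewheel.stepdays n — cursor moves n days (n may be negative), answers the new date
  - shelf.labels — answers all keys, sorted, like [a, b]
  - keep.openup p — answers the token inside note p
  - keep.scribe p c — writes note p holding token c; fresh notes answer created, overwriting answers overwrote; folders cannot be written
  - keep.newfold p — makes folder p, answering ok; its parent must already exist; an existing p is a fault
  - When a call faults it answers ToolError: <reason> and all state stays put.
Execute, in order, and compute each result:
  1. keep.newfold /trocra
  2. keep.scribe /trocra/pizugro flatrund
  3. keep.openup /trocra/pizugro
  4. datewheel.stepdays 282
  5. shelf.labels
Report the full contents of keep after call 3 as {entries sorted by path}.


-- newfold(/trocra) == ok
-- scribe(/trocra/pizugro, flatrund) == created
-- openup(/trocra/pizugro) == flatrund
-- stepdays(282) == 2110-09-06
-- labels() == [brud]

Answer: {trocra/, trocra/pizugro=flatrund}


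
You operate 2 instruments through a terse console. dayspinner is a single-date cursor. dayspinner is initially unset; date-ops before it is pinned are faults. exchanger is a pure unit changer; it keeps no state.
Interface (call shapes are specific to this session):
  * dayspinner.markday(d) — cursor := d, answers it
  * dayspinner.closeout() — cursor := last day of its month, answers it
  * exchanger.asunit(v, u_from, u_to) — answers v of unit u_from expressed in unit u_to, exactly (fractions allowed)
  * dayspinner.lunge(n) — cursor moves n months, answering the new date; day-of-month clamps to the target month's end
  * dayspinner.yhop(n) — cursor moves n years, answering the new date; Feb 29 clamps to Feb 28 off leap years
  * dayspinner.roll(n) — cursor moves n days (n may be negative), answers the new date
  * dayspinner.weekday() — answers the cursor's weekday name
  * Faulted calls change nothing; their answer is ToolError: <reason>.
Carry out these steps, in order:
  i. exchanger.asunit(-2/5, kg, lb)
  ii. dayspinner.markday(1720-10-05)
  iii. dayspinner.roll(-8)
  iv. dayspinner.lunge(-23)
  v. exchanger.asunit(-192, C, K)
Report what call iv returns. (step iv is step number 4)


Then exchanger.asunit with v='-2/5', u_from='kg', u_to='lb', → -40000000/45359237.
I invoke dayspinner.markday with d='1720-10-05', which returns 1720-10-05.
Calling dayspinner.roll with n='-8', and get 1720-09-27.
Invoking dayspinner.lunge with n='-23', → 1718-10-27.
Calling exchanger.asunit with v='-192', u_from='C', u_to='K', — result: 1623/20.

Answer: 1718-10-27


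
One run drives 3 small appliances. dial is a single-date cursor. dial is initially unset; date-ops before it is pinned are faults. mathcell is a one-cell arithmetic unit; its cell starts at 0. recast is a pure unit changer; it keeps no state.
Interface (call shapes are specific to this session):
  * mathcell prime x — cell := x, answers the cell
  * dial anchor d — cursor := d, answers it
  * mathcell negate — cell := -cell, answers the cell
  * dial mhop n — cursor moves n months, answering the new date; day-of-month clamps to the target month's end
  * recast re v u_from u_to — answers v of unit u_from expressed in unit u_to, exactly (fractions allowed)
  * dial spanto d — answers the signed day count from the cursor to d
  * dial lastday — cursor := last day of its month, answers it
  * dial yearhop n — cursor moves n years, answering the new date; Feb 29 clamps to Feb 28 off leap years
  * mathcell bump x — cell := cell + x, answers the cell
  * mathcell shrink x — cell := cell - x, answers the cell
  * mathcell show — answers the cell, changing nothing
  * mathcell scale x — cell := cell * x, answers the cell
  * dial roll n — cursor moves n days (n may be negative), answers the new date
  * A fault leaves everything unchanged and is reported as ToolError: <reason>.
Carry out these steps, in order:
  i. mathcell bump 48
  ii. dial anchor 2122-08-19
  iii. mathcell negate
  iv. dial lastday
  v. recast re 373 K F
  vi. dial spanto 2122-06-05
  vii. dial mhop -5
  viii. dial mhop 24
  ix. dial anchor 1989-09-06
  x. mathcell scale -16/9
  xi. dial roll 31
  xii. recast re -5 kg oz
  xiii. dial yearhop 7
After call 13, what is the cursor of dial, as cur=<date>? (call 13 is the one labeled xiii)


Answer: cur=1996-10-07

Derivation:
// mathcell bump(x='48') ~> 48
// dial anchor(d='2122-08-19') ~> 2122-08-19
// mathcell negate() ~> -48
// dial lastday() ~> 2122-08-31
// recast re(v='373', u_from='K', u_to='F') ~> 21173/100
// dial spanto(d='2122-06-05') ~> -87
// dial mhop(n='-5') ~> 2122-03-31
// dial mhop(n='24') ~> 2124-03-31
// dial anchor(d='1989-09-06') ~> 1989-09-06
// mathcell scale(x='-16/9') ~> 256/3
// dial roll(n='31') ~> 1989-10-07
// recast re(v='-5', u_from='kg', u_to='oz') ~> -8000000000/45359237
// dial yearhop(n='7') ~> 1996-10-07


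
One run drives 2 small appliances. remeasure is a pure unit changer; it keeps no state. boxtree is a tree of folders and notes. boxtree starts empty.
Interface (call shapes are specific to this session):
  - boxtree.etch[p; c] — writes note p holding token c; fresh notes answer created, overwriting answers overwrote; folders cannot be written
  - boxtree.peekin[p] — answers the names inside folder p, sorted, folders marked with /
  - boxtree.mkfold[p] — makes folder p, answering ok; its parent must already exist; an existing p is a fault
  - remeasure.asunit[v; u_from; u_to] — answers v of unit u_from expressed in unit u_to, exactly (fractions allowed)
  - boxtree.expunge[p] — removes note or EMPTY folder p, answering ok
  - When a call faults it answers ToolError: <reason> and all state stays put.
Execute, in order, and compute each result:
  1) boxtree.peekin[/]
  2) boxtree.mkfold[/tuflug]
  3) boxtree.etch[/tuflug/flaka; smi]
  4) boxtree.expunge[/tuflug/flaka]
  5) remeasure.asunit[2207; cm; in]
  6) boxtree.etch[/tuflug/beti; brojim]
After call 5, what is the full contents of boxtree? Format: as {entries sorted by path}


Answer: {tuflug/}

Derivation:
>> boxtree.peekin(p→/)
<< []
>> boxtree.mkfold(p→/tuflug)
<< ok
>> boxtree.etch(p→/tuflug/flaka, c→smi)
<< created
>> boxtree.expunge(p→/tuflug/flaka)
<< ok
>> remeasure.asunit(v→2207, u_from→cm, u_to→in)
<< 110350/127
>> boxtree.etch(p→/tuflug/beti, c→brojim)
<< created


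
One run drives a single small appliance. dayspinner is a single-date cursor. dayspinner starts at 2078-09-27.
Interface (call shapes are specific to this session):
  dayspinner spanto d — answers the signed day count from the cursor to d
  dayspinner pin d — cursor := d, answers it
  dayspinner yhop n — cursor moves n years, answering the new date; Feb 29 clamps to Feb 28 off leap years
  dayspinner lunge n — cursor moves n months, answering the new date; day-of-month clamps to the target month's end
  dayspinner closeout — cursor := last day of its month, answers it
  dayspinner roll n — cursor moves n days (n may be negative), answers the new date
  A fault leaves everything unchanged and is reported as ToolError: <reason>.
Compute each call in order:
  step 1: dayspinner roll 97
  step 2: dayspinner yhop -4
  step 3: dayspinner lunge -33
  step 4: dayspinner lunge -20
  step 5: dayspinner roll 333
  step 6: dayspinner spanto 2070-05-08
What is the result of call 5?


==> dayspinner roll(97)
<== 2079-01-02
==> dayspinner yhop(-4)
<== 2075-01-02
==> dayspinner lunge(-33)
<== 2072-04-02
==> dayspinner lunge(-20)
<== 2070-08-02
==> dayspinner roll(333)
<== 2071-07-01
==> dayspinner spanto(2070-05-08)
<== -419

Answer: 2071-07-01


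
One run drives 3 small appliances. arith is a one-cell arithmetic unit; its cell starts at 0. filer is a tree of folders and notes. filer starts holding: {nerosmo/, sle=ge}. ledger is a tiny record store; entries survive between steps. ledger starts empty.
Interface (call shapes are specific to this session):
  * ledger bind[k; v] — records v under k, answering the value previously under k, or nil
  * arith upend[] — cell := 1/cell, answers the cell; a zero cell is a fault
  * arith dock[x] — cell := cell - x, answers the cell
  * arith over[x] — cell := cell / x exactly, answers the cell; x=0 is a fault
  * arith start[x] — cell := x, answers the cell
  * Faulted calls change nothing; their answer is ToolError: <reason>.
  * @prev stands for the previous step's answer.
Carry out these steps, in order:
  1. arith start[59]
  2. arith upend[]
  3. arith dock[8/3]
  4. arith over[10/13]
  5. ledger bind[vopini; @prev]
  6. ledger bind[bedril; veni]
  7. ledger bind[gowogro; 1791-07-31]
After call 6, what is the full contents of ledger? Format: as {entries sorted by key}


Now I run arith start(x='59'), yielding 59.
Next I call arith upend(), and get 1/59.
Invoking arith dock(x='8/3'), and see -469/177.
Using arith over(x='10/13'), yielding -6097/1770.
Now I run ledger bind(k='vopini', v='@prev'), yielding nil.
I run ledger bind(k='bedril', v='veni'): nil.
I run ledger bind(k='gowogro', v='1791-07-31'), and get nil.

Answer: {bedril=veni, vopini=-6097/1770}


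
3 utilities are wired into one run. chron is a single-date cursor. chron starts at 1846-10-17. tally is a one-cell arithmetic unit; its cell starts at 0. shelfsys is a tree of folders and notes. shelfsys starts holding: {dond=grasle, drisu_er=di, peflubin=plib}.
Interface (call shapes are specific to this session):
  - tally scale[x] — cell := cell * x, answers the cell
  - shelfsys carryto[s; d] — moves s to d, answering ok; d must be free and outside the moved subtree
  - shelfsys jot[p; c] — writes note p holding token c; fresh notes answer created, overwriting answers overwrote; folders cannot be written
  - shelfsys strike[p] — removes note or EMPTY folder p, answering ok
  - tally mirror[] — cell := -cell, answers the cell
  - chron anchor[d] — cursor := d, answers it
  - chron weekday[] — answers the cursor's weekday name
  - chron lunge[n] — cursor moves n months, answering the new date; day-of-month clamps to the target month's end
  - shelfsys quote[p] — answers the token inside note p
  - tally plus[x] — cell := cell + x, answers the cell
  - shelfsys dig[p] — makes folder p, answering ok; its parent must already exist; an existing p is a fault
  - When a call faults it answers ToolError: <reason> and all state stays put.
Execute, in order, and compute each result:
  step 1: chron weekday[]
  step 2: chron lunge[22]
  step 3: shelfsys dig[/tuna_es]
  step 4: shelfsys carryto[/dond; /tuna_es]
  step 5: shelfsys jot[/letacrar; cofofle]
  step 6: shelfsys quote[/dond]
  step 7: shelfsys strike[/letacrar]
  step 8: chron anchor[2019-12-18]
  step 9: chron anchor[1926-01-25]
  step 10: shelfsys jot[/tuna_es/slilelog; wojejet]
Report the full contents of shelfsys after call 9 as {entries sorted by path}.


==> chron weekday()
<== Saturday
==> chron lunge(n=22)
<== 1848-08-17
==> shelfsys dig(p=/tuna_es)
<== ok
==> shelfsys carryto(s=/dond, d=/tuna_es)
<== ToolError: exists
==> shelfsys jot(p=/letacrar, c=cofofle)
<== created
==> shelfsys quote(p=/dond)
<== grasle
==> shelfsys strike(p=/letacrar)
<== ok
==> chron anchor(d=2019-12-18)
<== 2019-12-18
==> chron anchor(d=1926-01-25)
<== 1926-01-25
==> shelfsys jot(p=/tuna_es/slilelog, c=wojejet)
<== created

Answer: {dond=grasle, drisu_er=di, peflubin=plib, tuna_es/}


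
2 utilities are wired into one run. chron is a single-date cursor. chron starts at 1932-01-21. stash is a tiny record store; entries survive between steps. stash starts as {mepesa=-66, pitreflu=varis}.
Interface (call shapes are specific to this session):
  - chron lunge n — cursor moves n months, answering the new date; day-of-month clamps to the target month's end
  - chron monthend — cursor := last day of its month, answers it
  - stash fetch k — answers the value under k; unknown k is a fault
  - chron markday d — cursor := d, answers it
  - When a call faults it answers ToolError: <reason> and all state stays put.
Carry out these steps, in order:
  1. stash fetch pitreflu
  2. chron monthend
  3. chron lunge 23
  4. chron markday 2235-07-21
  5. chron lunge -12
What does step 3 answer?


·→ stash fetch(k=pitreflu)
·← varis
·→ chron monthend()
·← 1932-01-31
·→ chron lunge(n=23)
·← 1933-12-31
·→ chron markday(d=2235-07-21)
·← 2235-07-21
·→ chron lunge(n=-12)
·← 2234-07-21

Answer: 1933-12-31


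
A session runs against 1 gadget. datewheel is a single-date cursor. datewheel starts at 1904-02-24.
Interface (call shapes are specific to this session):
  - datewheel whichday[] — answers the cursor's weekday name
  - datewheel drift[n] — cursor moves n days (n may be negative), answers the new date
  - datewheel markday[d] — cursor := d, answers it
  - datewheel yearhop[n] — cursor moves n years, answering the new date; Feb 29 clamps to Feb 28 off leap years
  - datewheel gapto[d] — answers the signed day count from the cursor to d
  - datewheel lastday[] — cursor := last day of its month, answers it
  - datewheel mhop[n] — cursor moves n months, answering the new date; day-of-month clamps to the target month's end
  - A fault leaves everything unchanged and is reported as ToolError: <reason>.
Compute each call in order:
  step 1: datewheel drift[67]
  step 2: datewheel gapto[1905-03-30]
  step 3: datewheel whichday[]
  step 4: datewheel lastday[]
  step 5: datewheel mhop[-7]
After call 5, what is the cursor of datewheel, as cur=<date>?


Answer: cur=1903-10-31

Derivation:
$ datewheel drift 67
= 1904-05-01
$ datewheel gapto 1905-03-30
= 333
$ datewheel whichday
= Sunday
$ datewheel lastday
= 1904-05-31
$ datewheel mhop -7
= 1903-10-31


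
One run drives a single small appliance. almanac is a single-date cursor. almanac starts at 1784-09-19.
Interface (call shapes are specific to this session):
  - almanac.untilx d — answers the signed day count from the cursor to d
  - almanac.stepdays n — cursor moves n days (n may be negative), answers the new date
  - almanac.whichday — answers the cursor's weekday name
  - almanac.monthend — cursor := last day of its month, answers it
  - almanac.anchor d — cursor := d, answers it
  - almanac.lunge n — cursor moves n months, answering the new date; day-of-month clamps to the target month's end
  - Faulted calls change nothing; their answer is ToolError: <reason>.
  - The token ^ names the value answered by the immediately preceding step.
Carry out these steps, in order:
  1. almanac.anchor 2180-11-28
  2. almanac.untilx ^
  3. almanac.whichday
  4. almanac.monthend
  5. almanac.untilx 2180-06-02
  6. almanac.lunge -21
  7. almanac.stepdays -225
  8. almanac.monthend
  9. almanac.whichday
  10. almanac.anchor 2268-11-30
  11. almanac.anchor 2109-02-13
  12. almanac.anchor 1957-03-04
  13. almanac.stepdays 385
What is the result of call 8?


Answer: 2178-07-31

Derivation:
>> almanac.anchor(d='2180-11-28')
<< 2180-11-28
>> almanac.untilx(d='^')
<< 0
>> almanac.whichday()
<< Tuesday
>> almanac.monthend()
<< 2180-11-30
>> almanac.untilx(d='2180-06-02')
<< -181
>> almanac.lunge(n='-21')
<< 2179-02-28
>> almanac.stepdays(n='-225')
<< 2178-07-18
>> almanac.monthend()
<< 2178-07-31
>> almanac.whichday()
<< Friday
>> almanac.anchor(d='2268-11-30')
<< 2268-11-30
>> almanac.anchor(d='2109-02-13')
<< 2109-02-13
>> almanac.anchor(d='1957-03-04')
<< 1957-03-04
>> almanac.stepdays(n='385')
<< 1958-03-24


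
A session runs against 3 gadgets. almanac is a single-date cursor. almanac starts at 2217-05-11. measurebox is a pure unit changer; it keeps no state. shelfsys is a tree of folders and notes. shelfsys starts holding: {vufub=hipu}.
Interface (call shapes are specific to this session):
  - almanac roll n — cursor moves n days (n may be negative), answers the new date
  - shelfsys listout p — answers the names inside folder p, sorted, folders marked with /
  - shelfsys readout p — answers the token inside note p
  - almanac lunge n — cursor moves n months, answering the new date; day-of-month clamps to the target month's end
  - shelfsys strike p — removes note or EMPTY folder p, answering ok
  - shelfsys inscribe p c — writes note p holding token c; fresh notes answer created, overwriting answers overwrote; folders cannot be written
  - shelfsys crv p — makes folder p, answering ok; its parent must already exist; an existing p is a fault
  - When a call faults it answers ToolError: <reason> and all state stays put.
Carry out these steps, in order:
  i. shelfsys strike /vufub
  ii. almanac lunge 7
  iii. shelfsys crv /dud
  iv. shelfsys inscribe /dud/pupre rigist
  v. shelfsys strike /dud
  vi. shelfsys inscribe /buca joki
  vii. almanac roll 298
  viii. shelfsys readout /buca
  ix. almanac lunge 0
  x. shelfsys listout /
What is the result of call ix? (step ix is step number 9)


I invoke shelfsys strike on p=/vufub, — result: ok.
Now I run almanac lunge on n=7, and observe 2217-12-11.
I use shelfsys crv on p=/dud, which returns ok.
I invoke shelfsys inscribe on p=/dud/pupre, c=rigist, yielding created.
Calling shelfsys strike on p=/dud, — result: ToolError: not empty.
I call shelfsys inscribe on p=/buca, c=joki, yielding created.
I use almanac roll on n=298, and observe 2218-10-05.
I run shelfsys readout on p=/buca: joki.
Next I call almanac lunge on n=0, → 2218-10-05.
I use shelfsys listout on p=/, and observe [buca, dud/].

Answer: 2218-10-05


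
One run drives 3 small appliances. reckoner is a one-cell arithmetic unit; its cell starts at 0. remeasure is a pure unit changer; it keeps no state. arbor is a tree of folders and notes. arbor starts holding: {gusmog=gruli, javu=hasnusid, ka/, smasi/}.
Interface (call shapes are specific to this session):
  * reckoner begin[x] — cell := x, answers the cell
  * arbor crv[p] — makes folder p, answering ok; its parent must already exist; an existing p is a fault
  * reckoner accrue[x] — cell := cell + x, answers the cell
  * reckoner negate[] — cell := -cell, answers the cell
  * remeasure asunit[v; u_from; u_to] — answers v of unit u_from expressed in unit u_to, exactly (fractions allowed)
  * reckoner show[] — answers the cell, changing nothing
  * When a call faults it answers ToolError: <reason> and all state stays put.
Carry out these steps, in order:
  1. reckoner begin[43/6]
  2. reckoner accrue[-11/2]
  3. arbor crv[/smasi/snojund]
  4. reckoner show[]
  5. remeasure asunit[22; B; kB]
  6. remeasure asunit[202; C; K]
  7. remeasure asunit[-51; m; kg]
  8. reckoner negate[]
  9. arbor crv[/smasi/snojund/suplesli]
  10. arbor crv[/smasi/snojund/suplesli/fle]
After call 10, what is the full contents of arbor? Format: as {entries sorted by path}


! 1. reckoner begin(x→43/6) -> 43/6
! 2. reckoner accrue(x→-11/2) -> 5/3
! 3. arbor crv(p→/smasi/snojund) -> ok
! 4. reckoner show() -> 5/3
! 5. remeasure asunit(v→22, u_from→B, u_to→kB) -> 11/500
! 6. remeasure asunit(v→202, u_from→C, u_to→K) -> 9503/20
! 7. remeasure asunit(v→-51, u_from→m, u_to→kg) -> ToolError: incompatible units
! 8. reckoner negate() -> -5/3
! 9. arbor crv(p→/smasi/snojund/suplesli) -> ok
! 10. arbor crv(p→/smasi/snojund/suplesli/fle) -> ok

Answer: {gusmog=gruli, javu=hasnusid, ka/, smasi/, smasi/snojund/, smasi/snojund/suplesli/, smasi/snojund/suplesli/fle/}


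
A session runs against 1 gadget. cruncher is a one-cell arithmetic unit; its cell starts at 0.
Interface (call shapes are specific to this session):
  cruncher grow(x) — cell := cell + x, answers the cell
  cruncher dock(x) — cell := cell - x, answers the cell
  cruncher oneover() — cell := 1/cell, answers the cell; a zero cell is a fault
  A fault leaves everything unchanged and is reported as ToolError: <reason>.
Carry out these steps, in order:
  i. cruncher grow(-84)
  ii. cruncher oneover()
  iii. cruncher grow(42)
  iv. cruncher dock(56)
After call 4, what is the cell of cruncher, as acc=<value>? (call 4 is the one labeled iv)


# 1. cruncher grow(x=-84) -> -84
# 2. cruncher oneover() -> -1/84
# 3. cruncher grow(x=42) -> 3527/84
# 4. cruncher dock(x=56) -> -1177/84

Answer: acc=-1177/84


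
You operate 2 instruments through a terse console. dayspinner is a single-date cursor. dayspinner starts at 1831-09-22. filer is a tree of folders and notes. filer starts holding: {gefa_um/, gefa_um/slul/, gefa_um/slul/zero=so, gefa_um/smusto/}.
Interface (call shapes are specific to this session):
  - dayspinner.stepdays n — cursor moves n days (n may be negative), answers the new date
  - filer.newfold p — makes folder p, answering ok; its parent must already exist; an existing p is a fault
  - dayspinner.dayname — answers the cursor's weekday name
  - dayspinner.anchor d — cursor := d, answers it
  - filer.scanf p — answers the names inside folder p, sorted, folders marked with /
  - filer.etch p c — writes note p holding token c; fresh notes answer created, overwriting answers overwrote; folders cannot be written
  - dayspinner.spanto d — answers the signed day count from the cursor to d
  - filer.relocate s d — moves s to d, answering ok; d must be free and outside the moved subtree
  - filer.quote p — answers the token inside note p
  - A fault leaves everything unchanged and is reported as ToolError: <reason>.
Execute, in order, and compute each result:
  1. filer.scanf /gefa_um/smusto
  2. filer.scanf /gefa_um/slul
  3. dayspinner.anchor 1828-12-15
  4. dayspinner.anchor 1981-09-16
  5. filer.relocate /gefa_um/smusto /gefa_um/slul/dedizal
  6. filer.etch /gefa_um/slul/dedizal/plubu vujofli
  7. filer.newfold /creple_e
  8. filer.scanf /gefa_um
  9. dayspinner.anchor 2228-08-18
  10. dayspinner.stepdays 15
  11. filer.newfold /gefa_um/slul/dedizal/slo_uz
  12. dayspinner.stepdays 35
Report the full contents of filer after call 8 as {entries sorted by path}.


Answer: {creple_e/, gefa_um/, gefa_um/slul/, gefa_um/slul/dedizal/, gefa_um/slul/dedizal/plubu=vujofli, gefa_um/slul/zero=so}

Derivation:
> filer.scanf /gefa_um/smusto
[out] []
> filer.scanf /gefa_um/slul
[out] [zero]
> dayspinner.anchor 1828-12-15
[out] 1828-12-15
> dayspinner.anchor 1981-09-16
[out] 1981-09-16
> filer.relocate /gefa_um/smusto /gefa_um/slul/dedizal
[out] ok
> filer.etch /gefa_um/slul/dedizal/plubu vujofli
[out] created
> filer.newfold /creple_e
[out] ok
> filer.scanf /gefa_um
[out] [slul/]
> dayspinner.anchor 2228-08-18
[out] 2228-08-18
> dayspinner.stepdays 15
[out] 2228-09-02
> filer.newfold /gefa_um/slul/dedizal/slo_uz
[out] ok
> dayspinner.stepdays 35
[out] 2228-10-07


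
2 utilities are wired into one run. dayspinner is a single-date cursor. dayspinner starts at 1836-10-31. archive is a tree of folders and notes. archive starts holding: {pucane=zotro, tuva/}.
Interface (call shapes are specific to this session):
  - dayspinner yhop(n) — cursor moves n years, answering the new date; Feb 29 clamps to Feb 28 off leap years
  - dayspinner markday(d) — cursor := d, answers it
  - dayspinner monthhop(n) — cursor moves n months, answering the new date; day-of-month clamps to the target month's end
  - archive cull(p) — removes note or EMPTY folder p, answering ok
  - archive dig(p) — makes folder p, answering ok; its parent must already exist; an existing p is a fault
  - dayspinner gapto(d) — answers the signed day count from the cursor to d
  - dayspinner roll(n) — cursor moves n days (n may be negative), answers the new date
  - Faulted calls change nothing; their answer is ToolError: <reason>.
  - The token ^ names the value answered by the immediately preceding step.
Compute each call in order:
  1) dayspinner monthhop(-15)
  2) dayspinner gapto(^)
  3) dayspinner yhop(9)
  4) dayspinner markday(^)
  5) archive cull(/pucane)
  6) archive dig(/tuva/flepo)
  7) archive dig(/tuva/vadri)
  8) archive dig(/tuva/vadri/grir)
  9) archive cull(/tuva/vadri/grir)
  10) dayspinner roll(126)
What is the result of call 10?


% 1. dayspinner monthhop(-15) => 1835-07-31
% 2. dayspinner gapto(^) => 0
% 3. dayspinner yhop(9) => 1844-07-31
% 4. dayspinner markday(^) => 1844-07-31
% 5. archive cull(/pucane) => ok
% 6. archive dig(/tuva/flepo) => ok
% 7. archive dig(/tuva/vadri) => ok
% 8. archive dig(/tuva/vadri/grir) => ok
% 9. archive cull(/tuva/vadri/grir) => ok
% 10. dayspinner roll(126) => 1844-12-04

Answer: 1844-12-04


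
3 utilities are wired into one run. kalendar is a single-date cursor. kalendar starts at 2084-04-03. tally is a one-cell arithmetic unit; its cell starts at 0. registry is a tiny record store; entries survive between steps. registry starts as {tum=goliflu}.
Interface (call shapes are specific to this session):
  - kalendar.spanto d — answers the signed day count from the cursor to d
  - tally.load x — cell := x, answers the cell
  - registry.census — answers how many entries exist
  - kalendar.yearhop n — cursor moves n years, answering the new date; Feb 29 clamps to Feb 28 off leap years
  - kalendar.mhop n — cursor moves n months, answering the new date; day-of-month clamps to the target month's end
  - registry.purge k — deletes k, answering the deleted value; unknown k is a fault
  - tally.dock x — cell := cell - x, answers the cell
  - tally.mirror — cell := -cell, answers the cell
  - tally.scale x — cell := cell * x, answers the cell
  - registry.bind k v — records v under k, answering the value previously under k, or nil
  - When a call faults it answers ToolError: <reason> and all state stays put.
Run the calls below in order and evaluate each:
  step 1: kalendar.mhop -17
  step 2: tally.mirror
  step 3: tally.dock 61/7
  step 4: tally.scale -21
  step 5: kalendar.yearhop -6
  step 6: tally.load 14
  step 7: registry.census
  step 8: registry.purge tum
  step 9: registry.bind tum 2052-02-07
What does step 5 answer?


Act: kalendar.mhop[n=-17]
Obs: 2082-11-03
Act: tally.mirror[]
Obs: 0
Act: tally.dock[x=61/7]
Obs: -61/7
Act: tally.scale[x=-21]
Obs: 183
Act: kalendar.yearhop[n=-6]
Obs: 2076-11-03
Act: tally.load[x=14]
Obs: 14
Act: registry.census[]
Obs: 1
Act: registry.purge[k=tum]
Obs: goliflu
Act: registry.bind[k=tum; v=2052-02-07]
Obs: nil

Answer: 2076-11-03


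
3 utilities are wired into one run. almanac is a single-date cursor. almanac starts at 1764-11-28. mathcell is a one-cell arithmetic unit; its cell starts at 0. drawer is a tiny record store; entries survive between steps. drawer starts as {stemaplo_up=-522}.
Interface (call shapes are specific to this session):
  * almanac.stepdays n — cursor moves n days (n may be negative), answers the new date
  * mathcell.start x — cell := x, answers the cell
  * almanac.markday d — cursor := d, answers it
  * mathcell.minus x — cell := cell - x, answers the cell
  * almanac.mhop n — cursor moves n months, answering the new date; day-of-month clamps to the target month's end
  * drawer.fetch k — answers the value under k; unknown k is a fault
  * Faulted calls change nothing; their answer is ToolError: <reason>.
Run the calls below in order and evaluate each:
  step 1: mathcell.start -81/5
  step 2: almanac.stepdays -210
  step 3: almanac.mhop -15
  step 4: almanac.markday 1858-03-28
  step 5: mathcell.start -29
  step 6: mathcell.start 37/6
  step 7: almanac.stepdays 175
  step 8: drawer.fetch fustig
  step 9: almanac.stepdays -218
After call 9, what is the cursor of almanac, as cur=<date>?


Answer: cur=1858-02-13

Derivation:
>>> mathcell.start x='-81/5'
= -81/5
>>> almanac.stepdays n='-210'
= 1764-05-02
>>> almanac.mhop n='-15'
= 1763-02-02
>>> almanac.markday d='1858-03-28'
= 1858-03-28
>>> mathcell.start x='-29'
= -29
>>> mathcell.start x='37/6'
= 37/6
>>> almanac.stepdays n='175'
= 1858-09-19
>>> drawer.fetch k='fustig'
= ToolError: no such key fustig
>>> almanac.stepdays n='-218'
= 1858-02-13


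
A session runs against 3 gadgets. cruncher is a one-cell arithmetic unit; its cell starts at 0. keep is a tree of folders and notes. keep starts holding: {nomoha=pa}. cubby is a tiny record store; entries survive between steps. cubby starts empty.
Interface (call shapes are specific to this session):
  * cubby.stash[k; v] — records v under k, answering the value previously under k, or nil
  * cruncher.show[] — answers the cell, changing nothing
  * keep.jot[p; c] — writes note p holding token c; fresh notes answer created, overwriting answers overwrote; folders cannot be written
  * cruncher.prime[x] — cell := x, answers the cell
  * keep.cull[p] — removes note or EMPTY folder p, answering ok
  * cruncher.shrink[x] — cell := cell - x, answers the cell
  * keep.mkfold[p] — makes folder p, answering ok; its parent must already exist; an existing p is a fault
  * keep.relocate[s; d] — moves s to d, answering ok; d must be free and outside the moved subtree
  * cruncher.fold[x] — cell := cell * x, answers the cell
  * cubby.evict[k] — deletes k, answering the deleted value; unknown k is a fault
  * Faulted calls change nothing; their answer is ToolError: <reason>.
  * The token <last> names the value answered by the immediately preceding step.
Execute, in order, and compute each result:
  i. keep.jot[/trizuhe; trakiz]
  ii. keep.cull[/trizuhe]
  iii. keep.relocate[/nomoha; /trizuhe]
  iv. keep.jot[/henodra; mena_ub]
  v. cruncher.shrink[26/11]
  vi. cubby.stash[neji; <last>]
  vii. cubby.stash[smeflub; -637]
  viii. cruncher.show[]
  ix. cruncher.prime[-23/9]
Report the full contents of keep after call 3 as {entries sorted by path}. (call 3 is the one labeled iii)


> keep.jot p='/trizuhe' c='trakiz'
:: created
> keep.cull p='/trizuhe'
:: ok
> keep.relocate s='/nomoha' d='/trizuhe'
:: ok
> keep.jot p='/henodra' c='mena_ub'
:: created
> cruncher.shrink x='26/11'
:: -26/11
> cubby.stash k='neji' v='<last>'
:: nil
> cubby.stash k='smeflub' v='-637'
:: nil
> cruncher.show
:: -26/11
> cruncher.prime x='-23/9'
:: -23/9

Answer: {trizuhe=pa}


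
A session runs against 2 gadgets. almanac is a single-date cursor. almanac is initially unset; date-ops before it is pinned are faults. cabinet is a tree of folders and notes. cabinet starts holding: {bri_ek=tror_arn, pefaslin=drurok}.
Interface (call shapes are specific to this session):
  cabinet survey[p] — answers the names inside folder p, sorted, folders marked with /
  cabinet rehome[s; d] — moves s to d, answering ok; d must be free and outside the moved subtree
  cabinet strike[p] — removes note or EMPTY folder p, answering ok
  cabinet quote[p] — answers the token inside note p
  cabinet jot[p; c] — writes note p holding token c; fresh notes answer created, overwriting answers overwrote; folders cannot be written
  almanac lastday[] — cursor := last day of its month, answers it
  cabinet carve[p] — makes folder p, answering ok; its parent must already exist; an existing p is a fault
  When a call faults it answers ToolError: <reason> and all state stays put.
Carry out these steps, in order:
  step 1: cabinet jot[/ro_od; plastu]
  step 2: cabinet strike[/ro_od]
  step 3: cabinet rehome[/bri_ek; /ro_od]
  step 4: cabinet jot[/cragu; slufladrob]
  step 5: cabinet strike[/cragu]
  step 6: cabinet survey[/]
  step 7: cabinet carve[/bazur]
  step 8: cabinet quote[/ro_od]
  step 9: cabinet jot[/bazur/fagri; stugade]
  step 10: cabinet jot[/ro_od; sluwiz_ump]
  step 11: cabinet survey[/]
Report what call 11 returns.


Answer: [bazur/, pefaslin, ro_od]

Derivation:
-- 1. cabinet jot(p→/ro_od, c→plastu) == created
-- 2. cabinet strike(p→/ro_od) == ok
-- 3. cabinet rehome(s→/bri_ek, d→/ro_od) == ok
-- 4. cabinet jot(p→/cragu, c→slufladrob) == created
-- 5. cabinet strike(p→/cragu) == ok
-- 6. cabinet survey(p→/) == [pefaslin, ro_od]
-- 7. cabinet carve(p→/bazur) == ok
-- 8. cabinet quote(p→/ro_od) == tror_arn
-- 9. cabinet jot(p→/bazur/fagri, c→stugade) == created
-- 10. cabinet jot(p→/ro_od, c→sluwiz_ump) == overwrote
-- 11. cabinet survey(p→/) == [bazur/, pefaslin, ro_od]


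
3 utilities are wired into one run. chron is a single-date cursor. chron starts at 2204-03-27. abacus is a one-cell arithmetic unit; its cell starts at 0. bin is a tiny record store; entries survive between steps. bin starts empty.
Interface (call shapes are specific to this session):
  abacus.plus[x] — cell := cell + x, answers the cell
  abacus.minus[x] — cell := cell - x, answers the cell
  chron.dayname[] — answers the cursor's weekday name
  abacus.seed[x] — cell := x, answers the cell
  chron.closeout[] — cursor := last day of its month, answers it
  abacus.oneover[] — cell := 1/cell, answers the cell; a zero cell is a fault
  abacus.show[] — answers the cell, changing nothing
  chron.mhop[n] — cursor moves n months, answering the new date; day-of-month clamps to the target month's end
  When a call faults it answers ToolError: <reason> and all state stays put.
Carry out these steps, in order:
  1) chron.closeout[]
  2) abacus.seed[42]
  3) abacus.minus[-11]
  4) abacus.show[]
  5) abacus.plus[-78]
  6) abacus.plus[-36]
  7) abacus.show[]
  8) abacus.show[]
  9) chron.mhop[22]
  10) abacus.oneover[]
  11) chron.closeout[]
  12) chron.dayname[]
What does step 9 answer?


Answer: 2206-01-31

Derivation:
>> chron.closeout()
<< 2204-03-31
>> abacus.seed(x=42)
<< 42
>> abacus.minus(x=-11)
<< 53
>> abacus.show()
<< 53
>> abacus.plus(x=-78)
<< -25
>> abacus.plus(x=-36)
<< -61
>> abacus.show()
<< -61
>> abacus.show()
<< -61
>> chron.mhop(n=22)
<< 2206-01-31
>> abacus.oneover()
<< -1/61
>> chron.closeout()
<< 2206-01-31
>> chron.dayname()
<< Friday
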